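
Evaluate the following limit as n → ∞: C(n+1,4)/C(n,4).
1

Reasoning: Both numerator and denominator grow as n^4/4! for large n, so the ratio → 1.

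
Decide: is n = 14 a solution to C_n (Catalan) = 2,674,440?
Yes

Explanation: C_14 = C(28,14)/(14+1) = 40,116,600/15 = 2,674,440, which equals 2,674,440.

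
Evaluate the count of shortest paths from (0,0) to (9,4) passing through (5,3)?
280

Solution: To (5,3): C(8,5)=56. From there: C(5,4)=5. Total: 280.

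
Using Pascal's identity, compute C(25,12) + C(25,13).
10,400,600
C(25,12) + C(25,13) = C(26,13) = 10,400,600.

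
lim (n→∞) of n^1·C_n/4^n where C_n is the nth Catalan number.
0

Reasoning: C_n ~ 4^n/(n^(3/2)√π), so n^1·C_n/4^n ~ n^(1 − 3/2)/√π → 0.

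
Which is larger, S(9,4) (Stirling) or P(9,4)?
S(9,4)
S(9,4) = 4·S(8,4) + S(8,3) = 4·1,701 + 966 = 7,770; P(9,4) = 3,024.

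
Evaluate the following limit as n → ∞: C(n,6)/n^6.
1/720

Working:
C(n,6) ≈ n^6/6! for large n. Limit = 1/6! = 1/720.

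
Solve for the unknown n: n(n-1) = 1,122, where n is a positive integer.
34

Solution: n² − n − 1,122 = 0, so n = (1 ± √(1 + 4·1,122))/2 = (1 ± √4,489)/2 = (1 ± 67)/2, i.e. n = 34 or n = -33. Taking the positive root, n = 34 (check: 34×33 = 1,122).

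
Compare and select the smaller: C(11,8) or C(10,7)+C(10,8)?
Equal

Explanation: By Pascal's identity: C(11,8) = C(10,7)+C(10,8) = 165. Equal.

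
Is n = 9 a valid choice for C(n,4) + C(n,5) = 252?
Yes
C(9,4) + C(9,5) = 126 + 126 = 252, which equals 252.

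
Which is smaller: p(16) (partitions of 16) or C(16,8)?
p(16)

Pentagonal recurrence p(n) = p(n−1) + p(n−2) − p(n−5) − p(n−7) + …: p(16) = p(15) + p(14) − p(11) − p(9) + p(4) + p(1) = 176 + 135 − 56 − 30 + 5 + 1 = 231; C(16,8) = 12,870.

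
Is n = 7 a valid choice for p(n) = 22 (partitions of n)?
No

Pentagonal recurrence p(n) = p(n−1) + p(n−2) − p(n−5) − p(n−7) + …: p(7) = p(6) + p(5) − p(2) − p(0) = 11 + 7 − 2 − 1 = 15, which does not equal 22.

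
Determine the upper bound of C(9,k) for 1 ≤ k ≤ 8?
126

Solution: C(9,k) is maximised at the centre of the row: C(9,4) = 126.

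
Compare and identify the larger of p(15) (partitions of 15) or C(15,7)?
C(15,7)

Pentagonal recurrence p(n) = p(n−1) + p(n−2) − p(n−5) − p(n−7) + …: p(15) = p(14) + p(13) − p(10) − p(8) + p(3) + p(0) = 135 + 101 − 42 − 22 + 3 + 1 = 176; C(15,7) = 6,435.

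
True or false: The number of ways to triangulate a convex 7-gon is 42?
True

Solution: Triangulations of a convex 7-gon are counted by the Catalan number C_5: C_5 = C(10,5)/(5+1) = 252/6 = 42.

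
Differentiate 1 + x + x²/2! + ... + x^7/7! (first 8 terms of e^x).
Differentiating term by term gives the first 7 terms of e^x.

Answer: 1 + x + x²/2! + ... + x^6/6!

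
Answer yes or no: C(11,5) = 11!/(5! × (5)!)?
No

Reasoning: The correct denominator is 5!×6!, giving C(11,5) = 462; the stated RHS is 11!/(5!×5!) = 2,772 ≠ 462, so the statement does not hold.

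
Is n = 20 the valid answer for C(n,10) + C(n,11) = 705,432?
No

Reasoning: C(20,10) + C(20,11) = 184,756 + 167,960 = 352,716, which does not equal 705,432.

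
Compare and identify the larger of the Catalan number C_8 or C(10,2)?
C_8

Working:
C_8 = C(16,8)/(8+1) = 12,870/9 = 1,430; C(10,2) = 45.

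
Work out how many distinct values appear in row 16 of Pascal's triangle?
9

Solution: Row 16 has entries C(16,0)..C(16,16); by symmetry C(16,k)=C(16,16-k), giving 9 distinct values.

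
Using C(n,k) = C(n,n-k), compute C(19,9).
92,378
C(19,9) = C(19,10) = 92,378.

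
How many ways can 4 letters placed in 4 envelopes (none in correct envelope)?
Using D(n) = (n-1)[D(n-1) + D(n-2)]:
D(4) = (4-1) × [D(3) + D(2)]
      = 3 × [2 + 1]
      = 3 × 3
      = 9

Answer: 9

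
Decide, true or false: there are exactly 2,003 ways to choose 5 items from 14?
False
C(14,5) = 2,002 ≠ 2003.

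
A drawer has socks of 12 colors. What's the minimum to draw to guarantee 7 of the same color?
Worst case: 6 of each = 72. One more: 73.

Answer: 73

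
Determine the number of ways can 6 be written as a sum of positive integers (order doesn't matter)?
11

Solution: Pentagonal recurrence p(n) = p(n−1) + p(n−2) − p(n−5) − p(n−7) + …: p(6) = p(5) + p(4) − p(1) = 7 + 5 − 1 = 11.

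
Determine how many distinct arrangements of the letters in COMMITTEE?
45,360

Working:
Word has 9 letters (C=1, O=1, M=2, I=1, T=2, E=2). Arrangements: 9!/Π(k!) = 45,360.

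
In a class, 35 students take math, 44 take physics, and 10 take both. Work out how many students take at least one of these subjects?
69

|A∪B| = |A|+|B|-|A∩B| = 35+44-10 = 69.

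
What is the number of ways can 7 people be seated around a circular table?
720

Explanation: Circular arrangements: (7-1)! = 720.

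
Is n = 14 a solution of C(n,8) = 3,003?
Yes

Reasoning: C(14,8) = 14·13·12·11·10·9·8·7/8! = 121,080,960/40,320 = 3,003, which equals 3,003.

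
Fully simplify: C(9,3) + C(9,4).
By Pascal's identity: C(10,4) = 210.
Final answer: 210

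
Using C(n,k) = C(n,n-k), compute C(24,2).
C(24,2) = C(24,22) = 276.
Final answer: 276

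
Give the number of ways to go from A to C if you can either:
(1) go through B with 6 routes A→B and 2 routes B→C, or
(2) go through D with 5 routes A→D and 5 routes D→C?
37

Explanation: Route via B: 6×2=12. Route via D: 5×5=25. Total: 37.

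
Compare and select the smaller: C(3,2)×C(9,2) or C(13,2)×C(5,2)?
C(3,2)×C(9,2)

Solution: C(3,2)×C(9,2)=108, C(13,2)×C(5,2)=780.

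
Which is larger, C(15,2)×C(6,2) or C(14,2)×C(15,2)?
C(14,2)×C(15,2)

Solution: C(15,2)×C(6,2)=1,575, C(14,2)×C(15,2)=9,555.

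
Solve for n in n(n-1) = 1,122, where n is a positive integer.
34

Reasoning: n² − n − 1,122 = 0, so n = (1 ± √(1 + 4·1,122))/2 = (1 ± √4,489)/2 = (1 ± 67)/2, i.e. n = 34 or n = -33. Taking the positive root, n = 34 (check: 34×33 = 1,122).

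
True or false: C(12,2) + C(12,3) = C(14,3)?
False
Pascal's identity gives C(13,3) = 286, whereas C(14,3) = 364.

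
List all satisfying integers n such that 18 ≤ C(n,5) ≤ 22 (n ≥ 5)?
7

Working:
C(6,5)=6; C(7,5)=21; C(8,5)=56. So valid n = 7.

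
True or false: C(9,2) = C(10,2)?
False

Working:
LHS = C(9,2) = 36; RHS = C(10,2) = 45. 36 ≠ 45, so the statement does not hold.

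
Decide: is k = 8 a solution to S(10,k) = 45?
No

Solution: S(10,8) = 8·S(9,8) + S(9,7) = 8·36 + 462 = 750, which does not equal 45.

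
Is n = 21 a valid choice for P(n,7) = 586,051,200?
Yes

Working:
P(21,7) = 21·20·19·18·17·16·15 = 586,051,200, which equals 586,051,200.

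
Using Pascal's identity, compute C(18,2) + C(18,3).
969

Working:
C(18,2) + C(18,3) = C(19,3) = 969.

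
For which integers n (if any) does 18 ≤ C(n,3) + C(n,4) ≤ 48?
6
C(5,3)+C(5,4)=15; C(6,3)+C(6,4)=35; C(7,3)+C(7,4)=70. So valid n = 6.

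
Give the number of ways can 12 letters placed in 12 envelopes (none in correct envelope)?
176,214,841

Using D(n) = (n-1)[D(n-1) + D(n-2)]:
D(12) = (12-1) × [D(11) + D(10)]
      = 11 × [14684570 + 1334961]
      = 11 × 16019531
      = 176,214,841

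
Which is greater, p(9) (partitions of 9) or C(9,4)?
Pentagonal recurrence p(n) = p(n−1) + p(n−2) − p(n−5) − p(n−7) + …: p(9) = p(8) + p(7) − p(4) − p(2) = 22 + 15 − 5 − 2 = 30; C(9,4) = 126.

Answer: C(9,4)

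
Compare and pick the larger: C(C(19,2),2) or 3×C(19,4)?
C(C(19,2),2)=14,535, 3×C(19,4)=11,628.
Final answer: C(C(19,2),2)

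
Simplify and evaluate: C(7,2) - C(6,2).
6

Reasoning: C(7,2) - C(6,2) = C(6,1) = 6.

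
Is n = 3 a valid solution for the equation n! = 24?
No

Solution: 3! = 3·2! = 3·2 = 6, which does not equal 24.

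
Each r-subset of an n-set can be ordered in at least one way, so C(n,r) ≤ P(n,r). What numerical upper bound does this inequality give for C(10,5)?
30,240

P(10,5) = 10·9·8·7·6 = 30,240, so C(10,5) ≤ 30,240. (The bound is loose by a factor of 5! = 120: C(10,5) = 30,240/120 = 252.)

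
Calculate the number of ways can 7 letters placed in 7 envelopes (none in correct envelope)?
1,854

Reasoning: Using D(n) = (n-1)[D(n-1) + D(n-2)]:
D(7) = (7-1) × [D(6) + D(5)]
      = 6 × [265 + 44]
      = 6 × 309
      = 1,854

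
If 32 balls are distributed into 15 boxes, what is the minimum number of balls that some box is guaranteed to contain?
3

Reasoning: Pigeonhole: ⌈32/15⌉ = 3.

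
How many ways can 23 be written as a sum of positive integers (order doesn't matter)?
1,255
Pentagonal recurrence p(n) = p(n−1) + p(n−2) − p(n−5) − p(n−7) + …: p(23) = p(22) + p(21) − p(18) − p(16) + p(11) + p(8) − p(1) = 1,002 + 792 − 385 − 231 + 56 + 22 − 1 = 1,255.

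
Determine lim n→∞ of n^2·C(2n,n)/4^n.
∞

Solution: C(2n,n) ~ 4^n/√(πn), so n^2·C(2n,n)/4^n ~ n^(2 − 1/2)/√π → ∞.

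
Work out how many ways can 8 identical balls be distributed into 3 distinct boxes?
C(8+3-1, 3-1) = C(10, 2) = 45.
Final answer: 45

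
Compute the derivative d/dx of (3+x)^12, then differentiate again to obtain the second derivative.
132(3+x)^10
First derivative: 12(3+x)^{11}. Second derivative: 12·11·(3+x)^{10} = 132(3+x)^{10}.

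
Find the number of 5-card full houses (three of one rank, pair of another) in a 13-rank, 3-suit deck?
Triple rank: 13. Triple suits: C(3,3)=1. Pair rank: 12. Pair suits: C(3,2)=3. Total: 468.

Answer: 468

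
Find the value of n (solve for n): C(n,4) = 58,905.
36

Reasoning: C(n,4) = n(n−1)(n−2)(n−3)/4! is increasing in n, and n(n−1)(n−2)(n−3) = 4!·58,905 = 1,413,720 ≈ (n−1.5)^4 gives n ≈ 36.0. Check: C(34,4) = 46,376, C(35,4) = 52,360, C(36,4) = 58,905 ✓. So n = 36.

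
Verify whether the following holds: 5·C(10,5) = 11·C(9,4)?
Absorption identity k·C(n,k) = n·C(n-1,k-1). LHS = 5·252 = 1,260; RHS = 11·126 = 1,386.
Final answer: False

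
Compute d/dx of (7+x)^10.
10(7+x)^9

Explanation: Using the power rule: d/dx (7+x)^10 = 10(7+x)^{9}.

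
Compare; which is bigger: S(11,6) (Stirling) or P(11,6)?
P(11,6)

S(11,6) = 6·S(10,6) + S(10,5) = 6·22,827 + 42,525 = 179,487; P(11,6) = 332,640.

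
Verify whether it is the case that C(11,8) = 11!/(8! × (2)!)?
The correct denominator is 8!×3!, giving C(11,8) = 165; the stated RHS is 11!/(8!×2!) = 495 ≠ 165, so the statement does not hold.

Answer: False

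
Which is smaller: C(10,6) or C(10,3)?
C(10,3)

Working:
C(10,6)=210, C(10,3)=120.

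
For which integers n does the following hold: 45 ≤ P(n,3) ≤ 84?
P(4,3)=24; P(5,3)=60; P(6,3)=120. So valid n = 5.
Final answer: 5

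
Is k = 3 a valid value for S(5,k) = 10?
No
S(5,3) = 3·S(4,3) + S(4,2) = 3·6 + 7 = 25, which does not equal 10.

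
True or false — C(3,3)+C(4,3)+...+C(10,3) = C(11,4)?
True

Explanation: Hockey stick identity gives Σ = C(11,4) = 330; RHS C(11,4) = 330.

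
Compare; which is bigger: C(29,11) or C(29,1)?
C(29,11)

Solution: C(29,11)=34,597,290, C(29,1)=29.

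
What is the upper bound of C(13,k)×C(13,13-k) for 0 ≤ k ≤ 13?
C(13,k)·C(13,13-k) = C(13,k)², maximised at the centre k = 6: C(13,6)² = 2,944,656.
Final answer: 2,944,656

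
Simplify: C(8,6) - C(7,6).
21

Working:
C(8,6) - C(7,6) = C(7,5) = 21.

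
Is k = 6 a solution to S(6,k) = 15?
No
S(6,6) = 6·S(5,6) + S(5,5) = 6·0 + 1 = 1, which does not equal 15.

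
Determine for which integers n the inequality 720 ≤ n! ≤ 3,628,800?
6, 7, 8, 9, 10
n! is strictly increasing; 6! = 720 and 10! = 3,628,800, so valid n = 6, 7, 8, 9, 10.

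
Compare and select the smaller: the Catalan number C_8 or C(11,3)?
C(11,3)
C_8 = C(16,8)/(8+1) = 12,870/9 = 1,430; C(11,3) = 165.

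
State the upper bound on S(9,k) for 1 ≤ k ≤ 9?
7,770

Explanation: Row S(9,k) for k = 1..9 (via S(n,k) = k·S(n−1,k) + S(n−1,k−1)): 1, 255, 3,025, 7,770, 6,951, 2,646, 462, 36, 1. The row is unimodal; maximum at k = 4: 7,770.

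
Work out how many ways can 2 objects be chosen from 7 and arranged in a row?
42

Reasoning: P(7,2) = 7!/(7-2)! = 42.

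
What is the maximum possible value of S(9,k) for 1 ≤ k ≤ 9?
7,770

Reasoning: Row S(9,k) for k = 1..9 (via S(n,k) = k·S(n−1,k) + S(n−1,k−1)): 1, 255, 3,025, 7,770, 6,951, 2,646, 462, 36, 1. The row is unimodal; maximum at k = 4: 7,770.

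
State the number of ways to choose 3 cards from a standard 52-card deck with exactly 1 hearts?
9,633

13 hearts and 39 non-hearts: C(13,1) × C(39,2) = 13 × 741 = 9,633.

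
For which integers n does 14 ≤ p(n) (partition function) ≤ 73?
7, 8, 9, 10, 11

Reasoning: Tabulating p(n) via p(n) = p(n−1) + p(n−2) − p(n−5) − p(n−7) + …: p(6)=11; p(7)=15; p(8)=22; p(9)=30; p(10)=42; p(11)=56; p(12)=77. So valid n = 7, 8, 9, 10, 11.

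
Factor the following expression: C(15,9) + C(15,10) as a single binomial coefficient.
C(16,10)

Solution: By Pascal's identity: C(15,9) + C(15,10) = C(16,10) = 8,008.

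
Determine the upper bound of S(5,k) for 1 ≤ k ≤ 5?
Row S(5,k) for k = 1..5 (via S(n,k) = k·S(n−1,k) + S(n−1,k−1)): 1, 15, 25, 10, 1. The row is unimodal; maximum at k = 3: 25.

Answer: 25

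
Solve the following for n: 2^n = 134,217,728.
27

Solution: 134,217,728 = 1,024 × 1,024 × 128 = 2^10 × 2^10 × 2^7 = 2^27, so n = 27.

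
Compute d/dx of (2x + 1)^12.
24(2x + 1)^11
Chain rule: 12(2x+1)^{11} × 2 = 24(2x+1)^{11}.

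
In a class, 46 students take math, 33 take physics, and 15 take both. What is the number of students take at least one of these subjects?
64

Solution: |A∪B| = |A|+|B|-|A∩B| = 46+33-15 = 64.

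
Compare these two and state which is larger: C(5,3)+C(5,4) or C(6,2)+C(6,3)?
First=15, Second=35.
Final answer: C(6,2)+C(6,3)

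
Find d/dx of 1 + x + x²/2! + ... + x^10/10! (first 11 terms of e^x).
Differentiating term by term gives the first 10 terms of e^x.

Answer: 1 + x + x²/2! + ... + x^9/9!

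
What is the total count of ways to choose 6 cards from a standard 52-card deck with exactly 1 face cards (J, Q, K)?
7,896,096

Solution: 12 face cards and 40 non-face cards: C(12,1) × C(40,5) = 12 × 658,008 = 7,896,096.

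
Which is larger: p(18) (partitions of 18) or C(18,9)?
C(18,9)

Reasoning: Pentagonal recurrence p(n) = p(n−1) + p(n−2) − p(n−5) − p(n−7) + …: p(18) = p(17) + p(16) − p(13) − p(11) + p(6) + p(3) = 297 + 231 − 101 − 56 + 11 + 3 = 385; C(18,9) = 48,620.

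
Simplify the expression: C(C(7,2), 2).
210

Solution: C(7,2) = 21, then C(21, 2) = 210.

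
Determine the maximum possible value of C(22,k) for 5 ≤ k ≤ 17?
705,432

Solution: C(22,k) is maximised at the centre of the row: C(22,11) = 705,432.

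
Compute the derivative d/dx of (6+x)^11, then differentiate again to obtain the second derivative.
110(6+x)^9

Reasoning: First derivative: 11(6+x)^{10}. Second derivative: 11·10·(6+x)^{9} = 110(6+x)^{9}.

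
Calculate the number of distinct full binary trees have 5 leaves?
14

Solution: Using the Catalan number formula: C_n = C(2n, n) / (n+1)
C_4 = C(8, 4) / (4+1)
     = 70 / 5
     = 14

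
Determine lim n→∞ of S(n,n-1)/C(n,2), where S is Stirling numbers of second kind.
S(n,n-1) = C(n,2), so the limit is 1.
Final answer: 1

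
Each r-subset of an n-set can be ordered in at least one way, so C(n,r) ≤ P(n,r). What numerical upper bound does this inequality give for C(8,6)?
20,160

Explanation: P(8,6) = 8·7·6·5·4·3 = 20,160, so C(8,6) ≤ 20,160. (The bound is loose by a factor of 6! = 720: C(8,6) = 20,160/720 = 28.)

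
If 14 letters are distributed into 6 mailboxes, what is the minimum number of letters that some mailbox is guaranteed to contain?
Pigeonhole: ⌈14/6⌉ = 3.

Answer: 3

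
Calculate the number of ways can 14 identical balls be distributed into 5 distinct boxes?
3,060

Explanation: C(14+5-1, 5-1) = C(18, 4) = 3,060.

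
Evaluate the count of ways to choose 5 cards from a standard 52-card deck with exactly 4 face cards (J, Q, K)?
19,800

Explanation: 12 face cards and 40 non-face cards: C(12,4) × C(40,1) = 495 × 40 = 19,800.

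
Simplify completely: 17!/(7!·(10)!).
This is C(17,7) = 19,448.

Answer: 19,448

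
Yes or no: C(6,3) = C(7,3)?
LHS = C(6,3) = 20; RHS = C(7,3) = 35. 20 ≠ 35, so the statement does not hold.

Answer: No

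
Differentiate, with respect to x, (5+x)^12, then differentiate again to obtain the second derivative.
132(5+x)^10

Explanation: First derivative: 12(5+x)^{11}. Second derivative: 12·11·(5+x)^{10} = 132(5+x)^{10}.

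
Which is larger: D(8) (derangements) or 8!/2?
D(8) = (8-1)·[D(7) + D(6)] = 7·[1,854 + 265] = 14,833; 8!/2 = 40,320/2 = 20,160.
Final answer: 8!/2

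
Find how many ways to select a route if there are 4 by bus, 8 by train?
By the addition principle: 4 + 8 = 12.

Answer: 12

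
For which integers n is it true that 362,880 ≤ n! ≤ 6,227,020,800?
n! is strictly increasing; 9! = 362,880 and 13! = 6,227,020,800, so valid n = 9, 10, 11, 12, 13.
Final answer: 9, 10, 11, 12, 13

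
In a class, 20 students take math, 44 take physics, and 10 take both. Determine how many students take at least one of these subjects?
|A∪B| = |A|+|B|-|A∩B| = 20+44-10 = 54.
Final answer: 54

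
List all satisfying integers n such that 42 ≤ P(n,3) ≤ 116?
5

Working:
P(4,3)=24; P(5,3)=60; P(6,3)=120. So valid n = 5.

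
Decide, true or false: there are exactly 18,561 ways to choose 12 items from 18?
C(18,12) = 18,564 ≠ 18561.

Answer: False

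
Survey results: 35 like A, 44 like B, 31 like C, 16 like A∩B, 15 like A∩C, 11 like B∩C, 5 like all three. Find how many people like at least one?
73

|A∪B∪C| = 35+44+31-16-15-11+5 = 73.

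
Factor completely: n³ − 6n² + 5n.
n(n − 1)(n − 5)

Solution: n³ − 6n² + 5n = n(n² − 6n + 5) = n(n − 1)(n − 5).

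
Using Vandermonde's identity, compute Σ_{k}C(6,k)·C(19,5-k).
53,130

Working:
= C(6+19,5) = C(25,5) = 53,130.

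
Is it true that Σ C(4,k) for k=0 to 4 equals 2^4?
True
Binomial theorem: Σ C(4,k) = (1+1)^4 = 2^4 = 16; RHS 2^4 = 16.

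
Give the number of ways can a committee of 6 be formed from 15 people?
5,005

Solution: C(15,6) = 15! / (6! × (15-6)!)
         = 15! / (6! × 9!)
         = 5,005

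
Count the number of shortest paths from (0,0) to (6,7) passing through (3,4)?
To (3,4): C(7,3)=35. From there: C(6,3)=20. Total: 700.

Answer: 700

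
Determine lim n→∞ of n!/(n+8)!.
0

Explanation: n!/(n+8)! = 1/[(n+1)(n+2)···(n+8)] → 0 as n → ∞.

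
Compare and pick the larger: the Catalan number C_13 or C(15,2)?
C_13

Explanation: C_13 = C(26,13)/(13+1) = 10,400,600/14 = 742,900; C(15,2) = 105.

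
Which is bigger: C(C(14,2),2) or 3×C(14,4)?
C(C(14,2),2)
C(C(14,2),2)=4,095, 3×C(14,4)=3,003.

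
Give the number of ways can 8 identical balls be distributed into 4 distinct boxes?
C(8+4-1, 4-1) = C(11, 3) = 165.

Answer: 165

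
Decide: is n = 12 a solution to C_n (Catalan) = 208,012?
Yes
C_12 = C(24,12)/(12+1) = 2,704,156/13 = 208,012, which equals 208,012.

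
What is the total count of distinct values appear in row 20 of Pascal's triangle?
Row 20 has entries C(20,0)..C(20,20); by symmetry C(20,k)=C(20,20-k), giving 11 distinct values.

Answer: 11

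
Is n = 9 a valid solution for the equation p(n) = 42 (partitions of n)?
No
Pentagonal recurrence p(n) = p(n−1) + p(n−2) − p(n−5) − p(n−7) + …: p(9) = p(8) + p(7) − p(4) − p(2) = 22 + 15 − 5 − 2 = 30, which does not equal 42.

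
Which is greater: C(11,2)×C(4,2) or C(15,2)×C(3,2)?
C(11,2)×C(4,2)

Solution: C(11,2)×C(4,2)=330, C(15,2)×C(3,2)=315.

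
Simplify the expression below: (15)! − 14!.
(15)! − 14! = (15)·14! − 14! = (15−1)·14! = 14·14! = 1,220,496,076,800.
Final answer: 1,220,496,076,800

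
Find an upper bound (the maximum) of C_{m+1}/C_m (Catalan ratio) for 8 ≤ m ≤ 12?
C_{m+1}/C_m = 2(2m+1)/(m+2), which increases with m. Maximum at m = 12: 2·25/14 = 25/7.
Final answer: 25/7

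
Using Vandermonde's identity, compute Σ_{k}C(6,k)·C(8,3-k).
364
= C(6+8,3) = C(14,3) = 364.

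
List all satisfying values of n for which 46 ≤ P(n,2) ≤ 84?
8, 9

Reasoning: P(7,2)=42; P(8,2)=56; P(9,2)=72; P(10,2)=90. So valid n = 8, 9.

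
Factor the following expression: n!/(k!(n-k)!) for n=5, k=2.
C(5,2) = 10

Working:
This is the binomial coefficient C(5,2) = 10.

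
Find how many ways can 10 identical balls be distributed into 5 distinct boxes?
1,001
C(10+5-1, 5-1) = C(14, 4) = 1,001.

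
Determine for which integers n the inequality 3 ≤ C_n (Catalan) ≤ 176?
3, 4, 5, 6

Solution: C_2=2; C_3=5; C_4=14; C_5=42; C_6=132; C_7=429. So valid n = 3, 4, 5, 6.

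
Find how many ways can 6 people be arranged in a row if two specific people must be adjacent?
240

Explanation: Treat pair as unit: (6-1)! arrangements × 2 internal orders = 240.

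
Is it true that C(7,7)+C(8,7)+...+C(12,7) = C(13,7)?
False

Reasoning: Hockey stick identity gives Σ = C(13,8) = 1,287; RHS C(13,7) = 1,716.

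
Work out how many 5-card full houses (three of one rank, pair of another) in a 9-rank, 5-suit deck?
7,200

Triple rank: 9. Triple suits: C(5,3)=10. Pair rank: 8. Pair suits: C(5,2)=10. Total: 7,200.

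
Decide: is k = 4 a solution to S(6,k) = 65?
Yes

S(6,4) = 4·S(5,4) + S(5,3) = 4·10 + 25 = 65, which equals 65.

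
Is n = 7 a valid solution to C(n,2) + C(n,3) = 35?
No

Explanation: C(7,2) + C(7,3) = 21 + 35 = 56, which does not equal 35.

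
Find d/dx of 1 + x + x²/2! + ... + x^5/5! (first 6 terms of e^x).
Differentiating term by term gives the first 5 terms of e^x.
Final answer: 1 + x + x²/2! + ... + x^4/4!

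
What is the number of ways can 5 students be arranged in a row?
Arrangements of 5 distinct objects: 5! = 120.

Answer: 120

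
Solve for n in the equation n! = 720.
6

Explanation: n! is strictly increasing. 4! = 24, 5! = 120, 6! = 720 ✓. So n = 6.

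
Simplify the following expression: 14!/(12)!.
182

Working:
This equals 14×13 = 182.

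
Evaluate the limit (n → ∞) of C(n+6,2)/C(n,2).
Both numerator and denominator grow as n^2/2! for large n, so the ratio → 1.

Answer: 1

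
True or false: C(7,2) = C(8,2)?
False

Working:
LHS = C(7,2) = 21; RHS = C(8,2) = 28. 21 ≠ 28, so the statement does not hold.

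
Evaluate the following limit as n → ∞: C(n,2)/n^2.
1/2
C(n,2) ≈ n^2/2! for large n. Limit = 1/2! = 1/2.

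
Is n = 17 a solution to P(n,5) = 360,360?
No
P(17,5) = 17·16·15·14·13 = 742,560, which does not equal 360,360.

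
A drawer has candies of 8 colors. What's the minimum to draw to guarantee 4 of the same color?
25

Reasoning: Worst case: 3 of each = 24. One more: 25.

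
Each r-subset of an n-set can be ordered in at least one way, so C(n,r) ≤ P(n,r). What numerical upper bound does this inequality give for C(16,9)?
4,151,347,200

Working:
P(16,9) = 16·15·14·13·12·11·10·9·8 = 4,151,347,200, so C(16,9) ≤ 4,151,347,200. (The bound is loose by a factor of 9! = 362,880: C(16,9) = 4,151,347,200/362,880 = 11,440.)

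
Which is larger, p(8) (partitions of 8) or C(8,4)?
C(8,4)

Explanation: Pentagonal recurrence p(n) = p(n−1) + p(n−2) − p(n−5) − p(n−7) + …: p(8) = p(7) + p(6) − p(3) − p(1) = 15 + 11 − 3 − 1 = 22; C(8,4) = 70.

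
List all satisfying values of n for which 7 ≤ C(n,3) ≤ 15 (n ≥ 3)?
5
C(4,3)=4; C(5,3)=10; C(6,3)=20. So valid n = 5.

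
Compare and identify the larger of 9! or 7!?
9!=362,880, 7!=5,040. 9! > 7!.

Answer: 9!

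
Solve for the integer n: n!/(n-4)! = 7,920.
11

n!/(n-4)! = n×(n-1)×(n-2)×(n-3), a product of 4 consecutive integers ≈ (n−1.5)^4. 7,920^(1/4) + 1.5 ≈ 10.9; check n = 11: 11×10×9×8 = 7,920 ✓. So n = 11.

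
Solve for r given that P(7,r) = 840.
4

Explanation: P(7,r) = 7·6·…·(7−r+1), a product of r factors. Multiplying down from 7: 7 = 7; 7·6 = 42; 7·6·5 = 210; 7·6·5·4 = 840 ✓ (4 factors). So r = 4.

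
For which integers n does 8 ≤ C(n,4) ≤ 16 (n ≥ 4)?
C(5,4)=5; C(6,4)=15; C(7,4)=35. So valid n = 6.

Answer: 6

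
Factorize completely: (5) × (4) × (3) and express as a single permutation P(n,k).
P(5,3) = 5!/(2)!

Reasoning: Product of 3 consecutive descending integers starting at 5: P(5,3) = 5!/2! = 60.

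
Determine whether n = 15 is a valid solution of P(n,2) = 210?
P(15,2) = 15·14 = 210, which equals 210.

Answer: Yes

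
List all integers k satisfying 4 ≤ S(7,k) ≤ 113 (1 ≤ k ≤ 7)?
2, 6

Reasoning: S(7,1)=1; S(7,2)=63; S(7,3)=301; S(7,4)=350; S(7,5)=140; S(7,6)=21; S(7,7)=1. So valid k = 2, 6.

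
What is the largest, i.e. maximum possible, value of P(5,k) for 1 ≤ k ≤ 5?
120
P(5,k) increases in k, so maximum at k = 5: 5! = 120.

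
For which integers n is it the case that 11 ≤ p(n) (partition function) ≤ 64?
Tabulating p(n) via p(n) = p(n−1) + p(n−2) − p(n−5) − p(n−7) + …: p(5)=7; p(6)=11; p(7)=15; p(8)=22; p(9)=30; p(10)=42; p(11)=56; p(12)=77. So valid n = 6, 7, 8, 9, 10, 11.

Answer: 6, 7, 8, 9, 10, 11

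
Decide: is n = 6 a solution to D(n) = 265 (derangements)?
Yes

D(6) = (6-1)·[D(5) + D(4)] = 5·[44 + 9] = 265, which equals 265.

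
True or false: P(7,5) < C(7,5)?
P(7,5) = 2,520 and C(7,5) = 21; P(n,r) = r! × C(n,r) so P > C whenever r ≥ 2.

Answer: False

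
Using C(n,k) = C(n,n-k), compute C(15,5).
3,003

Reasoning: C(15,5) = C(15,10) = 3,003.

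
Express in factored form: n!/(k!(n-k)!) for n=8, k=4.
C(8,4) = 70
This is the binomial coefficient C(8,4) = 70.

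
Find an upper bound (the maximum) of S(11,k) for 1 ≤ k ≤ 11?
Row S(11,k) for k = 1..11 (via S(n,k) = k·S(n−1,k) + S(n−1,k−1)): 1, 1,023, 28,501, 145,750, 246,730, 179,487, 63,987, 11,880, 1,155, 55, 1. The row is unimodal; maximum at k = 5: 246,730.
Final answer: 246,730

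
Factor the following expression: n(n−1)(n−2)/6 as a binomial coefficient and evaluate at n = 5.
C(n,3); C(5,3) = 10
n(n−1)(n−2)/6 = n!/(3!(n−3)!) = C(n,3). At n = 5: C(5,3) = 10.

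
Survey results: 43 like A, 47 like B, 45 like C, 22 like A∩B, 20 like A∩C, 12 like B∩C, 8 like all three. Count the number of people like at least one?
89

Solution: |A∪B∪C| = 43+47+45-22-20-12+8 = 89.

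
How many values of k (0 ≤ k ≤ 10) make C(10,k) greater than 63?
5
Row 10 is unimodal and symmetric about k=10/2. C(10,2)=45 ≤ 63; C(10,3)=120 > 63; by symmetry C(10,k) > 63 for k = 3..7. That's 7 - 3 + 1 = 5 values.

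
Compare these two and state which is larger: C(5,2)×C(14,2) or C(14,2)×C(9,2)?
C(14,2)×C(9,2)
C(5,2)×C(14,2)=910, C(14,2)×C(9,2)=3,276.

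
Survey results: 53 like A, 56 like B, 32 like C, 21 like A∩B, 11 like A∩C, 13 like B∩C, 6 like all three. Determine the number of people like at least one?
102

|A∪B∪C| = 53+56+32-21-11-13+6 = 102.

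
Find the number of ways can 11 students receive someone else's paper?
14,684,570

Working:
Using D(n) = (n-1)[D(n-1) + D(n-2)]:
D(11) = (11-1) × [D(10) + D(9)]
      = 10 × [1334961 + 133496]
      = 10 × 1468457
      = 14,684,570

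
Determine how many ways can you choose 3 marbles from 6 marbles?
20

Reasoning: C(6,3) = 6! / (3! × (6-3)!)
         = 6! / (3! × 3!)
         = 20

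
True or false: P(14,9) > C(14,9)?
True

Solution: P(14,9) = 726,485,760 and C(14,9) = 2,002; P(n,r) = r! × C(n,r) so P > C whenever r ≥ 2.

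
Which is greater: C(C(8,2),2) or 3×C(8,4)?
C(C(8,2),2)

Working:
C(C(8,2),2)=378, 3×C(8,4)=210.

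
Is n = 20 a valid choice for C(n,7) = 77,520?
Yes

C(20,7) = 20·19·18·17·16·15·14/7! = 390,700,800/5,040 = 77,520, which equals 77,520.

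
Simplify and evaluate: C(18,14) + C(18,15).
By Pascal's identity: C(19,15) = 3,876.

Answer: 3,876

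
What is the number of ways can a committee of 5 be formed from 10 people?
252

Working:
C(10,5) = 10! / (5! × (10-5)!)
         = 10! / (5! × 5!)
         = 252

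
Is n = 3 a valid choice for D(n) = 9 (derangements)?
No

Explanation: D(3) = (3-1)·[D(2) + D(1)] = 2·[1 + 0] = 2, which does not equal 9.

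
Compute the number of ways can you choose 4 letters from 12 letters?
495

Reasoning: C(12,4) = 12! / (4! × (12-4)!)
         = 12! / (4! × 8!)
         = 495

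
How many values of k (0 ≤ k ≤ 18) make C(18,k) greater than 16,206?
7

Explanation: Row 18 is unimodal and symmetric about k=18/2. C(18,5)=8,568 ≤ 16,206; C(18,6)=18,564 > 16,206; by symmetry C(18,k) > 16,206 for k = 6..12. That's 12 - 6 + 1 = 7 values.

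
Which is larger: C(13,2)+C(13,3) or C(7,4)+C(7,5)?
First=364, Second=56.
Final answer: C(13,2)+C(13,3)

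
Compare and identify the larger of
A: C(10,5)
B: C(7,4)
A=C(10,5)=252, B=C(7,4)=35.

Answer: A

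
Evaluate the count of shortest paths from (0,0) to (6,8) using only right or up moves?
3,003

Explanation: Choose 6 rights from 14 moves: C(14,6) = 3,003.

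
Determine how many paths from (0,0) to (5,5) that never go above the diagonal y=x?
42

Explanation: Counted by the Catalan number C_5: C_5 = C(10,5)/(5+1) = 252/6 = 42.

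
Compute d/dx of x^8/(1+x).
(8x^7(1+x) - x^8)/(1+x)²

Explanation: Quotient rule: [8x^{7}(1+x) - x^8]/(1+x)².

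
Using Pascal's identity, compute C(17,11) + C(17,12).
18,564

Explanation: C(17,11) + C(17,12) = C(18,12) = 18,564.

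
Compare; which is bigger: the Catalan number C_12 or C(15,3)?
C_12

Solution: C_12 = C(24,12)/(12+1) = 2,704,156/13 = 208,012; C(15,3) = 455.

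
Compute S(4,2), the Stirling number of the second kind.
Using the Stirling recurrence: S(n,k) = k·S(n-1,k) + S(n-1,k-1)
S(4,2) = 2·S(3,2) + S(3,1)
         = 2·3 + 1
         = 6 + 1
         = 7
Final answer: 7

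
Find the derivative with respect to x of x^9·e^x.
Product rule: d/dx[x^9]·e^x + x^9·d/dx[e^x] = 9x^{8}e^x + x^9e^x.
Final answer: (9x^8 + x^9)e^x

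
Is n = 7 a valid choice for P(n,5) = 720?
P(7,5) = 7·6·5·4·3 = 2,520, which does not equal 720.

Answer: No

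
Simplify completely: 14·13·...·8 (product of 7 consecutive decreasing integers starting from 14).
This is P(14,7) = 14!/(7)! = 17,297,280.
Final answer: 17,297,280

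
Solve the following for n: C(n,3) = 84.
C(n,3) = n(n−1)(n−2)/3! is increasing in n, and n(n−1)(n−2) = 3!·84 = 504 ≈ (n−1)^3 gives n ≈ 9.0. Check: C(7,3) = 35, C(8,3) = 56, C(9,3) = 84 ✓. So n = 9.

Answer: 9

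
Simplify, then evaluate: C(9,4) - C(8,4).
56

Explanation: C(9,4) - C(8,4) = C(8,3) = 56.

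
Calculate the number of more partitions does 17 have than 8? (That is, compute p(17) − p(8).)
275

Pentagonal recurrence p(n) = p(n−1) + p(n−2) − p(n−5) − p(n−7) + …: p(17) = p(16) + p(15) − p(12) − p(10) + p(5) + p(2) = 231 + 176 − 77 − 42 + 7 + 2 = 297.
p(8) = p(7) + p(6) − p(3) − p(1) = 15 + 11 − 3 − 1 = 22.
Difference = 297 − 22 = 275.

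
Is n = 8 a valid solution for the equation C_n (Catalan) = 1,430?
Yes
C_8 = C(16,8)/(8+1) = 12,870/9 = 1,430, which equals 1,430.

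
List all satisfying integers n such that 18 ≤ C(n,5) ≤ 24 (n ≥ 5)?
7

Solution: C(6,5)=6; C(7,5)=21; C(8,5)=56. So valid n = 7.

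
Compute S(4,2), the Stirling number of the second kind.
Using the Stirling recurrence: S(n,k) = k·S(n-1,k) + S(n-1,k-1)
S(4,2) = 2·S(3,2) + S(3,1)
         = 2·3 + 1
         = 6 + 1
         = 7

Answer: 7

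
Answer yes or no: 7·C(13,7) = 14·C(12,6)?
Absorption identity k·C(n,k) = n·C(n-1,k-1). LHS = 7·1716 = 12,012; RHS = 14·924 = 12,936.

Answer: No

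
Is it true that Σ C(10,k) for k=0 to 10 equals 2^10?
True

Solution: Binomial theorem: Σ C(10,k) = (1+1)^10 = 2^10 = 1,024; RHS 2^10 = 1,024.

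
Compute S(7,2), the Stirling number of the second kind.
63

Using the Stirling recurrence: S(n,k) = k·S(n-1,k) + S(n-1,k-1)
S(7,2) = 2·S(6,2) + S(6,1)
         = 2·31 + 1
         = 62 + 1
         = 63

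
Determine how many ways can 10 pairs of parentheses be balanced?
16,796

Solution: Using the Catalan number formula: C_n = C(2n, n) / (n+1)
C_10 = C(20, 10) / (10+1)
     = 184756 / 11
     = 16,796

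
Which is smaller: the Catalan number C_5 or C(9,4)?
C_5

Reasoning: C_5 = C(10,5)/(5+1) = 252/6 = 42; C(9,4) = 126.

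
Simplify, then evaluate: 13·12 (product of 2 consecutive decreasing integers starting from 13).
156

Explanation: This is P(13,2) = 13!/(11)! = 156.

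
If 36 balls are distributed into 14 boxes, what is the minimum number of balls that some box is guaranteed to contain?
Pigeonhole: ⌈36/14⌉ = 3.
Final answer: 3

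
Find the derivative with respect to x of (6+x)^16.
Using the power rule: d/dx (6+x)^16 = 16(6+x)^{15}.

Answer: 16(6+x)^15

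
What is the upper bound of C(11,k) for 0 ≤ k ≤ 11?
462

Maximum at k = 5 or k = 6: C(11,5) = 462.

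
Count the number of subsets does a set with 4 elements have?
16

Explanation: Each element can be included or excluded: 2^4 = 16.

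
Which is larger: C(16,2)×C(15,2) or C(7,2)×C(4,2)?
C(16,2)×C(15,2)

C(16,2)×C(15,2)=12,600, C(7,2)×C(4,2)=126.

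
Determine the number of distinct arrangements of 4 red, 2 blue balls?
Multinomial: 6!/(4! × 2!) = 15.
Final answer: 15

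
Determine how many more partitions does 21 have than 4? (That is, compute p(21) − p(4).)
787
Pentagonal recurrence p(n) = p(n−1) + p(n−2) − p(n−5) − p(n−7) + …: p(21) = p(20) + p(19) − p(16) − p(14) + p(9) + p(6) = 627 + 490 − 231 − 135 + 30 + 11 = 792.
p(4) = p(3) + p(2) = 3 + 2 = 5.
Difference = 792 − 5 = 787.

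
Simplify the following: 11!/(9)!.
110

Working:
This equals 11×10 = 110.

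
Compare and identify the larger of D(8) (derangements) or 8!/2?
8!/2
D(8) = (8-1)·[D(7) + D(6)] = 7·[1,854 + 265] = 14,833; 8!/2 = 40,320/2 = 20,160.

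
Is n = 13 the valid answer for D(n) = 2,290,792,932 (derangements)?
D(13) = (13-1)·[D(12) + D(11)] = 12·[176,214,841 + 14,684,570] = 2,290,792,932, which equals 2,290,792,932.

Answer: Yes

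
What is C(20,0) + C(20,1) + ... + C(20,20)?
1,048,576

Explanation: Sum of binomial coefficients = 2^20 = 1,048,576.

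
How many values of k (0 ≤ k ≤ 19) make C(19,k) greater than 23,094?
8

Solution: Row 19 is unimodal and symmetric about k=19/2. C(19,5)=11,628 ≤ 23,094; C(19,6)=27,132 > 23,094; by symmetry C(19,k) > 23,094 for k = 6..13. That's 13 - 6 + 1 = 8 values.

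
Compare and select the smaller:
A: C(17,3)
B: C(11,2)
A=C(17,3)=680, B=C(11,2)=55.
Final answer: B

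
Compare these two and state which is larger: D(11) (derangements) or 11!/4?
D(11)

D(11) = (11-1)·[D(10) + D(9)] = 10·[1,334,961 + 133,496] = 14,684,570; 11!/4 = 39,916,800/4 = 9,979,200.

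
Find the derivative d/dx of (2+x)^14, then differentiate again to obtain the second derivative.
182(2+x)^12

First derivative: 14(2+x)^{13}. Second derivative: 14·13·(2+x)^{12} = 182(2+x)^{12}.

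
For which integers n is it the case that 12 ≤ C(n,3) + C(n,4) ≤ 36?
C(4,3)+C(4,4)=5; C(5,3)+C(5,4)=15; C(6,3)+C(6,4)=35; C(7,3)+C(7,4)=70. So valid n = 5, 6.

Answer: 5, 6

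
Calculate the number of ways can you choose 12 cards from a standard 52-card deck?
206,379,406,870

Explanation: C(52,12) = 206,379,406,870.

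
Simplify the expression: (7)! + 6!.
5,760

Solution: (7)! + 6! = (7)·6! + 6! = (7+1)·6! = 8·6! = 5,760.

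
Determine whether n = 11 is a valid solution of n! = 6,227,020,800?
11! = 11·10! = 11·3,628,800 = 39,916,800, which does not equal 6,227,020,800.
Final answer: No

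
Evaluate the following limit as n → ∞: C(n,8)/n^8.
1/40320
C(n,8) ≈ n^8/8! for large n. Limit = 1/8! = 1/40320.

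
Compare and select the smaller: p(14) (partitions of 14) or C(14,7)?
Pentagonal recurrence p(n) = p(n−1) + p(n−2) − p(n−5) − p(n−7) + …: p(14) = p(13) + p(12) − p(9) − p(7) + p(2) = 101 + 77 − 30 − 15 + 2 = 135; C(14,7) = 3,432.

Answer: p(14)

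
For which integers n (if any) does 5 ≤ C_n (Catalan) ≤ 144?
3, 4, 5, 6

Solution: C_2=2; C_3=5; C_4=14; C_5=42; C_6=132; C_7=429. So valid n = 3, 4, 5, 6.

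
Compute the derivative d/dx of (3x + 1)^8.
24(3x + 1)^7
Chain rule: 8(3x+1)^{7} × 3 = 24(3x+1)^{7}.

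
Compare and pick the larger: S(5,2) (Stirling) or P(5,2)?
P(5,2)

S(5,2) = 2·S(4,2) + S(4,1) = 2·7 + 1 = 15; P(5,2) = 20.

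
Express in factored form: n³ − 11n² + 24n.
n(n − 3)(n − 8)
n³ − 11n² + 24n = n(n² − 11n + 24) = n(n − 3)(n − 8).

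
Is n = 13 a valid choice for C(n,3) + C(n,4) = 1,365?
C(13,3) + C(13,4) = 286 + 715 = 1,001, which does not equal 1,365.

Answer: No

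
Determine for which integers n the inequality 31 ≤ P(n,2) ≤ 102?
7, 8, 9, 10
P(6,2)=30; P(7,2)=42; P(8,2)=56; P(9,2)=72; P(10,2)=90; P(11,2)=110. So valid n = 7, 8, 9, 10.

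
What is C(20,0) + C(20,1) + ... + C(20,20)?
1,048,576

Sum of binomial coefficients = 2^20 = 1,048,576.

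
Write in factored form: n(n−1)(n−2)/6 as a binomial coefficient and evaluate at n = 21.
C(n,3); C(21,3) = 1,330

Explanation: n(n−1)(n−2)/6 = n!/(3!(n−3)!) = C(n,3). At n = 21: C(21,3) = 1,330.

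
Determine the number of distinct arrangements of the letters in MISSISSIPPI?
34,650
Word has 11 letters (M=1, I=4, S=4, P=2). Arrangements: 11!/Π(k!) = 34,650.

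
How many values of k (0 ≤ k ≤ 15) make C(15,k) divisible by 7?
10

Reasoning: Checking C(15,k) mod 7 for k = 0..15: divisible at k = 2, 3, 4, 5, 6, 9, 10, 11, 12, 13. That's 10 values.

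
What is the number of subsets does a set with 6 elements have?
64

Solution: Each element can be included or excluded: 2^6 = 64.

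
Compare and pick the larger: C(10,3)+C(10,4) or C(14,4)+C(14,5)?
C(14,4)+C(14,5)

Solution: First=330, Second=3,003.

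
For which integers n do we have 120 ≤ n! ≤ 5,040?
5, 6, 7

Solution: n! is strictly increasing; 5! = 120 and 7! = 5,040, so valid n = 5, 6, 7.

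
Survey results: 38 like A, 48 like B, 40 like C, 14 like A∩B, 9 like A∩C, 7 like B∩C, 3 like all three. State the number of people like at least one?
99

Working:
|A∪B∪C| = 38+48+40-14-9-7+3 = 99.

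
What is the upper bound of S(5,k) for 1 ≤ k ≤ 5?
25

Explanation: Row S(5,k) for k = 1..5 (via S(n,k) = k·S(n−1,k) + S(n−1,k−1)): 1, 15, 25, 10, 1. The row is unimodal; maximum at k = 3: 25.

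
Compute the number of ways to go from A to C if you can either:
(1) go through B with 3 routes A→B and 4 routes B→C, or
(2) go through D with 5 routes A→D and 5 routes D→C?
37

Working:
Route via B: 3×4=12. Route via D: 5×5=25. Total: 37.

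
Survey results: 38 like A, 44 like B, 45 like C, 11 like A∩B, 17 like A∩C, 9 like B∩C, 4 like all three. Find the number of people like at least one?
|A∪B∪C| = 38+44+45-11-17-9+4 = 94.
Final answer: 94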